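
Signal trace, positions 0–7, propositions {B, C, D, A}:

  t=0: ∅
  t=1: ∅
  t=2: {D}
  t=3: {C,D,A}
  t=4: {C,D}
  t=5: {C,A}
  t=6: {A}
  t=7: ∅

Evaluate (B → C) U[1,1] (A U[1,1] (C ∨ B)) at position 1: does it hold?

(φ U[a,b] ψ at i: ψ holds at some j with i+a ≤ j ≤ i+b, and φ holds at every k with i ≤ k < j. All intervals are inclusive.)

Does not hold

Need some j in [2,2] with (A U[1,1] (C ∨ B)), and (B → C) at every k in [1,j-1].
  j=2: (A U[1,1] (C ∨ B)) — fails.
No j in the window works → until fails.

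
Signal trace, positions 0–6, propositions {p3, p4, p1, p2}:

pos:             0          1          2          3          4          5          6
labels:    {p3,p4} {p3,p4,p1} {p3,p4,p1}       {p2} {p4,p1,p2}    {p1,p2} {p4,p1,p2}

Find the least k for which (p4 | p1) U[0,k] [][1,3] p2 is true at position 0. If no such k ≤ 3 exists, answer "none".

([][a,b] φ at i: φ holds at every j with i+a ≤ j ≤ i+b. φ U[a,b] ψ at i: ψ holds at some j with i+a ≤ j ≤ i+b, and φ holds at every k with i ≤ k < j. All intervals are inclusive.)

Need earliest j ≥ 0 with [][1,3] p2, and (p4 | p1) at every k in [0,j-1].
  j=0: rhs fails.
  j=1: rhs fails.
  j=2: rhs holds; lhs holds on [0,1]. k = 2.

2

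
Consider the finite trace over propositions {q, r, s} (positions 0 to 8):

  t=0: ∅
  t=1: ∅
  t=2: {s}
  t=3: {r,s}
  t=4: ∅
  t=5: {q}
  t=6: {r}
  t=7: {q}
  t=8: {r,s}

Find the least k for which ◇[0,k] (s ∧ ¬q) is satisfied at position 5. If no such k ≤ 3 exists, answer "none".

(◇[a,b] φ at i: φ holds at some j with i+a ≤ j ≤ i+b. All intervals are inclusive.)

3

Scan j = 5,6,… for (s ∧ ¬q):
  j=5: fails
  j=6: fails
  j=7: fails
  j=8: holds
First hit at j=8, so smallest k = 8-5 = 3.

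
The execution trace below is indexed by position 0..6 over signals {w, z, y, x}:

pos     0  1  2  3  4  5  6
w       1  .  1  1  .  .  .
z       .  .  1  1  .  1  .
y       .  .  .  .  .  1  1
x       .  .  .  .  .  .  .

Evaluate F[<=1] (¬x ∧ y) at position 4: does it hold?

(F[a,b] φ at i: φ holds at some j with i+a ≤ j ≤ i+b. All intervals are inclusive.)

Check (¬x ∧ y) at each j in [4,5]:
  j=4: false
  j=5: true
Found at j=5 → formula holds.

True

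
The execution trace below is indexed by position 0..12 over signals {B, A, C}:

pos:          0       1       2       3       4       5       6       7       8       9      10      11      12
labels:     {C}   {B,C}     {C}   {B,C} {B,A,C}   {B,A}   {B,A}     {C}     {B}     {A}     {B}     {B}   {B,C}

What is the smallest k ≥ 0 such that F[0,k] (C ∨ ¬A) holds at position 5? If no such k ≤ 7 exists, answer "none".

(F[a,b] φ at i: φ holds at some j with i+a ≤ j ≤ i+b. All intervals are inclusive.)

2

Scan j = 5,6,… for (C ∨ ¬A):
  j=5: fails
  j=6: fails
  j=7: holds
First hit at j=7, so smallest k = 7-5 = 2.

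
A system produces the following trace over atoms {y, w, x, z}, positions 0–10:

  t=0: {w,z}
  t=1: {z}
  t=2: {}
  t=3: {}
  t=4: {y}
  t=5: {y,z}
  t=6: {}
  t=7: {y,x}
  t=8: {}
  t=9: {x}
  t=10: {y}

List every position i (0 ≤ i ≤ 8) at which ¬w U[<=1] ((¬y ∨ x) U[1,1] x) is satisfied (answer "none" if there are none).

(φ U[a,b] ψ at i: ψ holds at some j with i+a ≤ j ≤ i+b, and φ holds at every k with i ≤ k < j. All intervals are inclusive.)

5, 6, 7, 8

Evaluate at each i in [0,8]:
  i=0: ✗ (no rhs in [0,1])
  i=1: ✗ (no rhs in [1,2])
  i=2: ✗ (no rhs in [2,3])
  i=3: ✗ (no rhs in [3,4])
  i=4: ✗ (no rhs in [4,5])
  i=5: ✓ (rhs at j=6; lhs holds on [5,5])
  i=6: ✓ (rhs at j=6)
  i=7: ✓ (rhs at j=8; lhs holds on [7,7])
  i=8: ✓ (rhs at j=8)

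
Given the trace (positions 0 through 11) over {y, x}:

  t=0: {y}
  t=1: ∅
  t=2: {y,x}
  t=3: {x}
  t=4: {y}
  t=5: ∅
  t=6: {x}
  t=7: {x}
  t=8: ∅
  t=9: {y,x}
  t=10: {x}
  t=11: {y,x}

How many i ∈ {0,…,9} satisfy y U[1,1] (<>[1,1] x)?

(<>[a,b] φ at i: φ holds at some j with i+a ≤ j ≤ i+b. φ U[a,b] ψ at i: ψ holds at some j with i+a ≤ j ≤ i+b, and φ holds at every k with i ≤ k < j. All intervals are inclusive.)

Evaluate at each i in [0,9]:
  i=0: ✓ (rhs at j=1; lhs holds on [0,0])
  i=1: ✗ (lhs fails at k=1 before rhs at j=2)
  i=2: ✗ (no rhs in [3,3])
  i=3: ✗ (no rhs in [4,4])
  i=4: ✓ (rhs at j=5; lhs holds on [4,4])
  i=5: ✗ (lhs fails at k=5 before rhs at j=6)
  i=6: ✗ (no rhs in [7,7])
  i=7: ✗ (lhs fails at k=7 before rhs at j=8)
  i=8: ✗ (lhs fails at k=8 before rhs at j=9)
  i=9: ✓ (rhs at j=10; lhs holds on [9,9])
Positions where it holds: {0, 4, 9} → 3.

3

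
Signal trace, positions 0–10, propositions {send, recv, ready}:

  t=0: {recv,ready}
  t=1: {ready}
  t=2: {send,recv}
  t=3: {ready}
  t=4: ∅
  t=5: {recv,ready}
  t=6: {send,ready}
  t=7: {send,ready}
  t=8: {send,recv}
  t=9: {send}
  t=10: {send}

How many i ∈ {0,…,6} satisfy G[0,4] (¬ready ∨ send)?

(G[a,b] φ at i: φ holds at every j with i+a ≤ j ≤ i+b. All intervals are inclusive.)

1

Evaluate at each i in [0,6]:
  i=0: ✗ (fails at j=0)
  i=1: ✗ (fails at j=1)
  i=2: ✗ (fails at j=3)
  i=3: ✗ (fails at j=3)
  i=4: ✗ (fails at j=5)
  i=5: ✗ (fails at j=5)
  i=6: ✓ (all of [6,10])
Positions where it holds: {6} → 1.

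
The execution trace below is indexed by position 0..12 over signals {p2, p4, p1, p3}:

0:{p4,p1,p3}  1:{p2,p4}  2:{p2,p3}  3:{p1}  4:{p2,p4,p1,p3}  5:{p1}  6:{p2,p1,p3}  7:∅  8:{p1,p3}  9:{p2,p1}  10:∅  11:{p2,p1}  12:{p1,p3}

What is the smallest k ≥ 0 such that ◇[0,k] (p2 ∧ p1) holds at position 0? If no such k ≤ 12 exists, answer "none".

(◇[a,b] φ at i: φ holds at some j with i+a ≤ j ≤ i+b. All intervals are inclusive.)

4

Scan j = 0,1,… for (p2 ∧ p1):
  j=0: fails
  j=1: fails
  j=2: fails
  j=3: fails
  j=4: holds
First hit at j=4, so smallest k = 4-0 = 4.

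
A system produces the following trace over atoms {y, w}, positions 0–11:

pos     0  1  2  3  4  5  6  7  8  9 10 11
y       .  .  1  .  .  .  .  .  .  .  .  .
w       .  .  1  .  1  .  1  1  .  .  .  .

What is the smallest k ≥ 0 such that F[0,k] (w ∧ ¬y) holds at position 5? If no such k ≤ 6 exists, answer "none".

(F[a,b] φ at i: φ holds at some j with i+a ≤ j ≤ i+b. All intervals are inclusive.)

1

Scan j = 5,6,… for (w ∧ ¬y):
  j=5: fails
  j=6: holds
First hit at j=6, so smallest k = 6-5 = 1.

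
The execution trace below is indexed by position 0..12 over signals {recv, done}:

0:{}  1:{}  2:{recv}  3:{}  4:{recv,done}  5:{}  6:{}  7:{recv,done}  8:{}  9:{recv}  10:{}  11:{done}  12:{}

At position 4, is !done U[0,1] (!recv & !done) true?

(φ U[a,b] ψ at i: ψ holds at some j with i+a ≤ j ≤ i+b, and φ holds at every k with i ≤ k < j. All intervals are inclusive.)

Does not hold

Need some j in [4,5] with (!recv & !done), and !done at every k in [4,j-1].
  j=4: (!recv & !done) false.
  j=5: (!recv & !done) holds, but !done fails at k=4 → not this j.
No j in the window works → until fails.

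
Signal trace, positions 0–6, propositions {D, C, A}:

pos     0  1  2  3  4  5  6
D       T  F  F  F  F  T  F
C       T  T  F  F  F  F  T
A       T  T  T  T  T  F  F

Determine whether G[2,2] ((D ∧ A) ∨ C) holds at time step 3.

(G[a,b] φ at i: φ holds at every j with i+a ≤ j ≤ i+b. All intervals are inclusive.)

No

Check ((D ∧ A) ∨ C) at every j in [5,5]:
  j=5: false
Fails at j=5 → formula fails.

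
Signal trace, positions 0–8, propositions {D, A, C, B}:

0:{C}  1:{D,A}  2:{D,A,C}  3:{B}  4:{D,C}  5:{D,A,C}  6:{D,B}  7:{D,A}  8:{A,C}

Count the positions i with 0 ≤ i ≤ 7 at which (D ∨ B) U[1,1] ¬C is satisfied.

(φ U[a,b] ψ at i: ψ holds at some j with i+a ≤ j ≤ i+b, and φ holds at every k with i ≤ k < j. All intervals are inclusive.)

3

Evaluate at each i in [0,7]:
  i=0: ✗ (lhs fails at k=0 before rhs at j=1)
  i=1: ✗ (no rhs in [2,2])
  i=2: ✓ (rhs at j=3; lhs holds on [2,2])
  i=3: ✗ (no rhs in [4,4])
  i=4: ✗ (no rhs in [5,5])
  i=5: ✓ (rhs at j=6; lhs holds on [5,5])
  i=6: ✓ (rhs at j=7; lhs holds on [6,6])
  i=7: ✗ (no rhs in [8,8])
Positions where it holds: {2, 5, 6} → 3.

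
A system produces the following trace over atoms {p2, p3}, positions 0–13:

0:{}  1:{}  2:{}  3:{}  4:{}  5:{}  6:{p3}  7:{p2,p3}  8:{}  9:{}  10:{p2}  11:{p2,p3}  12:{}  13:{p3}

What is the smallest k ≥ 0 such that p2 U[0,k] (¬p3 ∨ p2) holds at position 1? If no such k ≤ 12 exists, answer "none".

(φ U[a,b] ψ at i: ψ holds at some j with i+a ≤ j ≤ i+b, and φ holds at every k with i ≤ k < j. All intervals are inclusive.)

0

Need earliest j ≥ 1 with (¬p3 ∨ p2), and p2 at every k in [1,j-1].
  j=1: rhs holds (empty prefix). k = 0.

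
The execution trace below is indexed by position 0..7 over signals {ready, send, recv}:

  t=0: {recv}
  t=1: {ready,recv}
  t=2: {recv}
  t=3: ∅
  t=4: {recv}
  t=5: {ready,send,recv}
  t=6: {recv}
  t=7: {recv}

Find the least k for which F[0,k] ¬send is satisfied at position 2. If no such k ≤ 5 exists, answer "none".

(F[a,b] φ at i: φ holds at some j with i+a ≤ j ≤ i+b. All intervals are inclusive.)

0

Scan j = 2,3,… for ¬send:
  j=2: holds
First hit at j=2, so smallest k = 2-2 = 0.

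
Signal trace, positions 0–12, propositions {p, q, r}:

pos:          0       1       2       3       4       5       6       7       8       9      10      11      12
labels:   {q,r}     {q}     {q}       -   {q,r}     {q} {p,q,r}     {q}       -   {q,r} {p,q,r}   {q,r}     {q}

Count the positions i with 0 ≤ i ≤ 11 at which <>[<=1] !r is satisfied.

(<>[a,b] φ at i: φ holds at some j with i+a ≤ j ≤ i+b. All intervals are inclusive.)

Evaluate at each i in [0,11]:
  i=0: ✓ (witness j=1)
  i=1: ✓ (witness j=1)
  i=2: ✓ (witness j=2)
  i=3: ✓ (witness j=3)
  i=4: ✓ (witness j=5)
  i=5: ✓ (witness j=5)
  i=6: ✓ (witness j=7)
  i=7: ✓ (witness j=7)
  i=8: ✓ (witness j=8)
  i=9: ✗ (none in [9,10])
  i=10: ✗ (none in [10,11])
  i=11: ✓ (witness j=12)
Positions where it holds: {0, 1, 2, 3, 4, 5, 6, 7, 8, 11} → 10.

10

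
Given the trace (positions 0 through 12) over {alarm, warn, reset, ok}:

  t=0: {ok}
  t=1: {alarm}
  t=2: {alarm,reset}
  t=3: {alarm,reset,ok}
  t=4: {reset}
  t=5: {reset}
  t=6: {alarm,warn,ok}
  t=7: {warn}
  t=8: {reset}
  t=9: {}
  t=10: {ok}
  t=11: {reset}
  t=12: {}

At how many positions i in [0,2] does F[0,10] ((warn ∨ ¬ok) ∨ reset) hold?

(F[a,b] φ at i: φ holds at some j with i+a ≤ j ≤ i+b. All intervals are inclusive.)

3

Evaluate at each i in [0,2]:
  i=0: ✓ (witness j=1)
  i=1: ✓ (witness j=1)
  i=2: ✓ (witness j=2)
Positions where it holds: {0, 1, 2} → 3.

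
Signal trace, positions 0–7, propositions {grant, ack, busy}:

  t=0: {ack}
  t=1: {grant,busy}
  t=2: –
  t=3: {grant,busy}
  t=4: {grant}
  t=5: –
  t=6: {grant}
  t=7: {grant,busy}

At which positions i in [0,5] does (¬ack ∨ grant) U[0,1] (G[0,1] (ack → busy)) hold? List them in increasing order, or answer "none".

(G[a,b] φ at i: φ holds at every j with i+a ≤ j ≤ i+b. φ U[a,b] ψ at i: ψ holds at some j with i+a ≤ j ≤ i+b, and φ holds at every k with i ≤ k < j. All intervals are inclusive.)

1, 2, 3, 4, 5

Evaluate at each i in [0,5]:
  i=0: ✗ (lhs fails at k=0 before rhs at j=1)
  i=1: ✓ (rhs at j=1)
  i=2: ✓ (rhs at j=2)
  i=3: ✓ (rhs at j=3)
  i=4: ✓ (rhs at j=4)
  i=5: ✓ (rhs at j=5)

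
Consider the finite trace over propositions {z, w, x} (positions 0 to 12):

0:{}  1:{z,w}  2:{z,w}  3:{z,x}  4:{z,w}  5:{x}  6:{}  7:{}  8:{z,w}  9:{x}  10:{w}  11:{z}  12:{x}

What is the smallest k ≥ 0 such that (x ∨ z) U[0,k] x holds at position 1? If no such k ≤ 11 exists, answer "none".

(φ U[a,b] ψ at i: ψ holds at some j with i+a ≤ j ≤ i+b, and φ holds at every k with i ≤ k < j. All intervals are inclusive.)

2

Need earliest j ≥ 1 with x, and (x ∨ z) at every k in [1,j-1].
  j=1: rhs fails.
  j=2: rhs fails.
  j=3: rhs holds; lhs holds on [1,2]. k = 2.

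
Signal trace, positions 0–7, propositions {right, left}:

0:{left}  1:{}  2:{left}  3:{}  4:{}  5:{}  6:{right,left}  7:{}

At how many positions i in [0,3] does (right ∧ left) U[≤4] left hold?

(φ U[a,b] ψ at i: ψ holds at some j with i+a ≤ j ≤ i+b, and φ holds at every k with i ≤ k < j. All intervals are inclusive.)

Evaluate at each i in [0,3]:
  i=0: ✓ (rhs at j=0)
  i=1: ✗ (lhs fails at k=1 before rhs at j=2)
  i=2: ✓ (rhs at j=2)
  i=3: ✗ (lhs fails at k=3 before rhs at j=6)
Positions where it holds: {0, 2} → 2.

2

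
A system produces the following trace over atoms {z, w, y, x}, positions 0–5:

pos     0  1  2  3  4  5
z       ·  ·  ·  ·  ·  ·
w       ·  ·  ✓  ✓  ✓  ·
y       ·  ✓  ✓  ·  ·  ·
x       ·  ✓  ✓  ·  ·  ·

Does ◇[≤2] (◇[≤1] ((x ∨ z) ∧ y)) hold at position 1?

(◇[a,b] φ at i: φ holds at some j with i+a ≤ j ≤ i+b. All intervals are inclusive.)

Check ◇[≤1] ((x ∨ z) ∧ y) at each j in [1,3]:
  j=1: holds (witness at 1)
  j=2: holds (witness at 2)
  j=3: fails (none in [3,4])
Found at j=1 → formula holds.

Holds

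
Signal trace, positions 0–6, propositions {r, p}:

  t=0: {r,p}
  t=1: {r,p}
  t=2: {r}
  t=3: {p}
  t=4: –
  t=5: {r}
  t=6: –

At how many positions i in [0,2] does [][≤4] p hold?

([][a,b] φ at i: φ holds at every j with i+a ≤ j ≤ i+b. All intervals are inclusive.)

0

Evaluate at each i in [0,2]:
  i=0: ✗ (fails at j=2)
  i=1: ✗ (fails at j=2)
  i=2: ✗ (fails at j=2)
Positions where it holds: {} → 0.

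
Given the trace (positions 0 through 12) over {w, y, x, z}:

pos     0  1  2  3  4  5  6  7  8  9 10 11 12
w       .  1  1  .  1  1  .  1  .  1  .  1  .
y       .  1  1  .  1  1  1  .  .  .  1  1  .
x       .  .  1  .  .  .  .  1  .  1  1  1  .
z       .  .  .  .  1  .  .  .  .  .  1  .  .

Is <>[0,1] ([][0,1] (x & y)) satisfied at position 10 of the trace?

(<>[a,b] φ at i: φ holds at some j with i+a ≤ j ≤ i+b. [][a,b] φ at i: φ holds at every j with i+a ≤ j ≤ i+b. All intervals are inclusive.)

Check [][0,1] (x & y) at each j in [10,11]:
  j=10: holds on [10,11]
  j=11: fails at 12
Found at j=10 → formula holds.

True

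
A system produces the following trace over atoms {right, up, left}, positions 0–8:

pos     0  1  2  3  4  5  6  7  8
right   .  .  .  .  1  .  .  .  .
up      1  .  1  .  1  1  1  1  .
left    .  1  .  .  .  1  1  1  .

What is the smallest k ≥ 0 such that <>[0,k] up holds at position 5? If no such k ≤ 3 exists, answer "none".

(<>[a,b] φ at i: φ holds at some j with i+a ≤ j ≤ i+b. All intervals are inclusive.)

Scan j = 5,6,… for up:
  j=5: holds
First hit at j=5, so smallest k = 5-5 = 0.

0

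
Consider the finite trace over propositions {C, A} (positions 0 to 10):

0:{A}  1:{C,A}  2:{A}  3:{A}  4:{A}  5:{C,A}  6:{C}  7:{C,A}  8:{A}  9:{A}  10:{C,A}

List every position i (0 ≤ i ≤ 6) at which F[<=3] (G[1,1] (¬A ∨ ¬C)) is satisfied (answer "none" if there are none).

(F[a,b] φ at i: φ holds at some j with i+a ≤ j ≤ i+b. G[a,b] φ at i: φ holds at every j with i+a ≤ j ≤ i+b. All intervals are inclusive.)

0, 1, 2, 3, 4, 5, 6

Evaluate at each i in [0,6]:
  i=0: ✓ (witness j=1)
  i=1: ✓ (witness j=1)
  i=2: ✓ (witness j=2)
  i=3: ✓ (witness j=3)
  i=4: ✓ (witness j=5)
  i=5: ✓ (witness j=5)
  i=6: ✓ (witness j=7)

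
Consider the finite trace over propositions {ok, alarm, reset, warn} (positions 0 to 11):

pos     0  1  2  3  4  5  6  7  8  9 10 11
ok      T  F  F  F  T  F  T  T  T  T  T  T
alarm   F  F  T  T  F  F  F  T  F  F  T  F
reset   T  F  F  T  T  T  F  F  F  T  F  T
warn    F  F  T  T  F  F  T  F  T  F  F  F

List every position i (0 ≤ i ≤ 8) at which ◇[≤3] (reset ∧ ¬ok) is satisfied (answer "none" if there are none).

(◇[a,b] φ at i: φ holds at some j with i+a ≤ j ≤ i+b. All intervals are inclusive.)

0, 1, 2, 3, 4, 5

Evaluate at each i in [0,8]:
  i=0: ✓ (witness j=3)
  i=1: ✓ (witness j=3)
  i=2: ✓ (witness j=3)
  i=3: ✓ (witness j=3)
  i=4: ✓ (witness j=5)
  i=5: ✓ (witness j=5)
  i=6: ✗ (none in [6,9])
  i=7: ✗ (none in [7,10])
  i=8: ✗ (none in [8,11])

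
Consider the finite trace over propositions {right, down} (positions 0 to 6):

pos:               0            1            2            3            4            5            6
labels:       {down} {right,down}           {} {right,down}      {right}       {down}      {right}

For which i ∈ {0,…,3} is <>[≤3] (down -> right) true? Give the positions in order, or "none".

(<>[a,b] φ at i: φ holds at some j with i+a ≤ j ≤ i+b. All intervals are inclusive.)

Evaluate at each i in [0,3]:
  i=0: ✓ (witness j=1)
  i=1: ✓ (witness j=1)
  i=2: ✓ (witness j=2)
  i=3: ✓ (witness j=3)

0, 1, 2, 3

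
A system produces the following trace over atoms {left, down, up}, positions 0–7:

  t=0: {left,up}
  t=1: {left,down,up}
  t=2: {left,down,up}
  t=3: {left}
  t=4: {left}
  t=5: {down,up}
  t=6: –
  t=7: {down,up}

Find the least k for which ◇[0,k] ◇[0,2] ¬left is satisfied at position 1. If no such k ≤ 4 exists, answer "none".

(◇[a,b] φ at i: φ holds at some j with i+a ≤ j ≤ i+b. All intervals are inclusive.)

Scan j = 1,2,… for ◇[0,2] ¬left:
  j=1: fails
  j=2: fails
  j=3: holds
First hit at j=3, so smallest k = 3-1 = 2.

2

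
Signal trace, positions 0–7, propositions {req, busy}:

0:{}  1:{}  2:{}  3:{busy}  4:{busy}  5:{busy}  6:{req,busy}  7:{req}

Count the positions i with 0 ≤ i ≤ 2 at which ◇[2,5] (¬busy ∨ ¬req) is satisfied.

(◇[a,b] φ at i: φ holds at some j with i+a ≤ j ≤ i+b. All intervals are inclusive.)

Evaluate at each i in [0,2]:
  i=0: ✓ (witness j=2)
  i=1: ✓ (witness j=3)
  i=2: ✓ (witness j=4)
Positions where it holds: {0, 1, 2} → 3.

3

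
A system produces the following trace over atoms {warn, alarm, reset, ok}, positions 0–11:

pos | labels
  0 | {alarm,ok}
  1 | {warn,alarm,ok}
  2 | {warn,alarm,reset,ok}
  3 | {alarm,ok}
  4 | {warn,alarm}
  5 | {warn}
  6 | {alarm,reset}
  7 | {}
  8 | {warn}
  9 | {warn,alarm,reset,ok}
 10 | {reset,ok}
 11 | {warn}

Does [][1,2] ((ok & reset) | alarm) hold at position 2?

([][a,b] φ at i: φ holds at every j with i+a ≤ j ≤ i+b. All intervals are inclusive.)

Yes

Check ((ok & reset) | alarm) at every j in [3,4]:
  j=3: true
  j=4: true
All positions satisfy it → formula holds.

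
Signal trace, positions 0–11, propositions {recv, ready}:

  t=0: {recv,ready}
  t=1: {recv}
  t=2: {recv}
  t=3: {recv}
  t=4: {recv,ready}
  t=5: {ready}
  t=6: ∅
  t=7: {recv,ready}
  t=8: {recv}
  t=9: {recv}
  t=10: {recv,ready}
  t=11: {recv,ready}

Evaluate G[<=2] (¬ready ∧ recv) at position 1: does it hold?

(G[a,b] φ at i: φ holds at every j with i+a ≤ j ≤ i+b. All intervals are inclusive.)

Holds

Check (¬ready ∧ recv) at every j in [1,3]:
  j=1: true
  j=2: true
  j=3: true
All positions satisfy it → formula holds.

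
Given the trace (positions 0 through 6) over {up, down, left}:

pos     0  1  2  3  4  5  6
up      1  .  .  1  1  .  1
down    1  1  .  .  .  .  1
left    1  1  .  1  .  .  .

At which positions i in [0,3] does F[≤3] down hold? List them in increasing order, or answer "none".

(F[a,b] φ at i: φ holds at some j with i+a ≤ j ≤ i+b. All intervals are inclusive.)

Evaluate at each i in [0,3]:
  i=0: ✓ (witness j=0)
  i=1: ✓ (witness j=1)
  i=2: ✗ (none in [2,5])
  i=3: ✓ (witness j=6)

0, 1, 3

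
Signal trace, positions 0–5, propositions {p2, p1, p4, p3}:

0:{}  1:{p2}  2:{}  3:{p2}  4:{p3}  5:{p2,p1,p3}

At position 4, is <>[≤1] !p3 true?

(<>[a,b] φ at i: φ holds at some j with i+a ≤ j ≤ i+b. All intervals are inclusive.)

False

Check !p3 at each j in [4,5]:
  j=4: false
  j=5: false
No position in the window satisfies it → formula fails.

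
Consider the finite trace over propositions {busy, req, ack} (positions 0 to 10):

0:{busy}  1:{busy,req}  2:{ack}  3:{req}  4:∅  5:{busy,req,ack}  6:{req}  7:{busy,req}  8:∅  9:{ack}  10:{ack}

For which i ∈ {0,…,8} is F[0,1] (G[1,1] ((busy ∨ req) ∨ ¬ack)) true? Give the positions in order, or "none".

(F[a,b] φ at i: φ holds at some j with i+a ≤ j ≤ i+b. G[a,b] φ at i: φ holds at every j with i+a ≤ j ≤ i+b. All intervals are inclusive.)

0, 1, 2, 3, 4, 5, 6, 7

Evaluate at each i in [0,8]:
  i=0: ✓ (witness j=0)
  i=1: ✓ (witness j=2)
  i=2: ✓ (witness j=2)
  i=3: ✓ (witness j=3)
  i=4: ✓ (witness j=4)
  i=5: ✓ (witness j=5)
  i=6: ✓ (witness j=6)
  i=7: ✓ (witness j=7)
  i=8: ✗ (none in [8,9])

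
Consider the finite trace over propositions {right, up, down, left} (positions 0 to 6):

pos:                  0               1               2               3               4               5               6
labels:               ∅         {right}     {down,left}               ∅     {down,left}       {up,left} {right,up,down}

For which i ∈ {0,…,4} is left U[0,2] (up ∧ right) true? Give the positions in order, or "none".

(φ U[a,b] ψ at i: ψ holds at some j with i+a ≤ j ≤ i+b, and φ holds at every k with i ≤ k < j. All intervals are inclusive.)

Evaluate at each i in [0,4]:
  i=0: ✗ (no rhs in [0,2])
  i=1: ✗ (no rhs in [1,3])
  i=2: ✗ (no rhs in [2,4])
  i=3: ✗ (no rhs in [3,5])
  i=4: ✓ (rhs at j=6; lhs holds on [4,5])

4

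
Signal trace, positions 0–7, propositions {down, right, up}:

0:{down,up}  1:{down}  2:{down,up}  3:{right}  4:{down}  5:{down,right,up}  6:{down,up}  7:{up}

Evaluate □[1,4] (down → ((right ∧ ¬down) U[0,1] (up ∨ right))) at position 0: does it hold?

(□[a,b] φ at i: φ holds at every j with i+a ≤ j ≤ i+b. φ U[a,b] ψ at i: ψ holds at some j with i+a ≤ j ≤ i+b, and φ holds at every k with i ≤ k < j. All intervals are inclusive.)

Check (down → ((right ∧ ¬down) U[0,1] (up ∨ right))) at every j in [1,4]:
  j=1: antecedent true; consequent fails → ✗
  j=2: antecedent true; consequent holds → ✓
  j=3: antecedent false → ✓
  j=4: antecedent true; consequent fails → ✗
Fails at j=1 → formula fails.

Does not hold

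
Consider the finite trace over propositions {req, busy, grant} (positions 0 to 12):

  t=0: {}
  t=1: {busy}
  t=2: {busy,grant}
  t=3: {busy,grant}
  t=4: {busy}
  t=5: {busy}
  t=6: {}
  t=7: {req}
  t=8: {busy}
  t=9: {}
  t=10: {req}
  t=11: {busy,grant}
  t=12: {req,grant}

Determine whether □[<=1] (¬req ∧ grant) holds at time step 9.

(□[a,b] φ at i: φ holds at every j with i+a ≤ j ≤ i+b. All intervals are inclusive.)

Check (¬req ∧ grant) at every j in [9,10]:
  j=9: false
  j=10: false
Fails at j=9 → formula fails.

No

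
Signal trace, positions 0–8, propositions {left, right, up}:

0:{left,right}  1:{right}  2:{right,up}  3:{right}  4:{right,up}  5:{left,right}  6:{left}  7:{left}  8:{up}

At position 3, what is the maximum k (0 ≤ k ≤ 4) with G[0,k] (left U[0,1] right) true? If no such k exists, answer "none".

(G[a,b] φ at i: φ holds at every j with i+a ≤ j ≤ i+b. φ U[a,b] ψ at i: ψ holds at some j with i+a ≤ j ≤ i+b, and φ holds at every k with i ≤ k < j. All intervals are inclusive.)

2

(left U[0,1] right) must hold from j=3 onward; find where it first fails.
  j=3: holds
  j=4: holds
  j=5: holds
  j=6: fails
Holds on [3,5], so largest k = 2.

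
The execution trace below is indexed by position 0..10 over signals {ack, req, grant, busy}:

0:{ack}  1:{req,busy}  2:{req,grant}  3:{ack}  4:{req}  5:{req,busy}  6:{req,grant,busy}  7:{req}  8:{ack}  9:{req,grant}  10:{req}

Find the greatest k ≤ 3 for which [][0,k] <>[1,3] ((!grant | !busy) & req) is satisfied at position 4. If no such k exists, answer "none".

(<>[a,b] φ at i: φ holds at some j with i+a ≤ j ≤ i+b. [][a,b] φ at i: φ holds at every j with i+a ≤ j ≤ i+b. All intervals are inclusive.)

3

<>[1,3] ((!grant | !busy) & req) must hold from j=4 onward; find where it first fails.
  j=4: holds
  j=5: holds
  j=6: holds
  j=7: holds
Holds through j=7; largest k = 3.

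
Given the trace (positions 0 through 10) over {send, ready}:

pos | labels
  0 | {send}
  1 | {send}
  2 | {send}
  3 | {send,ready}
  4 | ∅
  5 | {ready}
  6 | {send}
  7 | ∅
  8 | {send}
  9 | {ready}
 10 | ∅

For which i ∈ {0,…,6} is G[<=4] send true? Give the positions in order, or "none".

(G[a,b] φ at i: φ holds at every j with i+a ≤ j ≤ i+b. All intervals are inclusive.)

Evaluate at each i in [0,6]:
  i=0: ✗ (fails at j=4)
  i=1: ✗ (fails at j=4)
  i=2: ✗ (fails at j=4)
  i=3: ✗ (fails at j=4)
  i=4: ✗ (fails at j=4)
  i=5: ✗ (fails at j=5)
  i=6: ✗ (fails at j=7)

none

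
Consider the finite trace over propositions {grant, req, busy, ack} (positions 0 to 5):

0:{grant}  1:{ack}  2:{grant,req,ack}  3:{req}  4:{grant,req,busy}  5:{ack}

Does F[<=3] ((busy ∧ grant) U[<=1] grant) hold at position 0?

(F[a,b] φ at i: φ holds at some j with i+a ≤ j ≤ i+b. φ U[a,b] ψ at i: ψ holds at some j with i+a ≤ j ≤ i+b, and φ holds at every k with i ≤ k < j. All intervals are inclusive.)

Check ((busy ∧ grant) U[<=1] grant) at each j in [0,3]:
  j=0: holds
  j=1: fails
  j=2: holds
  j=3: fails
Found at j=0 → formula holds.

Yes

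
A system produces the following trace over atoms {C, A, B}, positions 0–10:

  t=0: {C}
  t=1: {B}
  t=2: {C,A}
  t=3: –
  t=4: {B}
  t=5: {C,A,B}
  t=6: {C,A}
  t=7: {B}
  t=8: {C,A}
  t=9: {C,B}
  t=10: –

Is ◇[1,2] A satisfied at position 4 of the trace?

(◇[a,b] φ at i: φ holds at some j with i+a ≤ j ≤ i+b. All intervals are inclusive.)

Check A at each j in [5,6]:
  j=5: true
  j=6: true
Found at j=5 → formula holds.

Holds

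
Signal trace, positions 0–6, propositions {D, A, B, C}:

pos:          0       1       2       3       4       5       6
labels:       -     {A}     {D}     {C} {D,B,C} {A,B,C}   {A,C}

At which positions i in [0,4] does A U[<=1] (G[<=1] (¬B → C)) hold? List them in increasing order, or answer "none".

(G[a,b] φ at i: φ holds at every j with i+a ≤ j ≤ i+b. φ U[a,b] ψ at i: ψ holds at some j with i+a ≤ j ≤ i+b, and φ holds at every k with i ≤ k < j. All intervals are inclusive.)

3, 4

Evaluate at each i in [0,4]:
  i=0: ✗ (no rhs in [0,1])
  i=1: ✗ (no rhs in [1,2])
  i=2: ✗ (lhs fails at k=2 before rhs at j=3)
  i=3: ✓ (rhs at j=3)
  i=4: ✓ (rhs at j=4)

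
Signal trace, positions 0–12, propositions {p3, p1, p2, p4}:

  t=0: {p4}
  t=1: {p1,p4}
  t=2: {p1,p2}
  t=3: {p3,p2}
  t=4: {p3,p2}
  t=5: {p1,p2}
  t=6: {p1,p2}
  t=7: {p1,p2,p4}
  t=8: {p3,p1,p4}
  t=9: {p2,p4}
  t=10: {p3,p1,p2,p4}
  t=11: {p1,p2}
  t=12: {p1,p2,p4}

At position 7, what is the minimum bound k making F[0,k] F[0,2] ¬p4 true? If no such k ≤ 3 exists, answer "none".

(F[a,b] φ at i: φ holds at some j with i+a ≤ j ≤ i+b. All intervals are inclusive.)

Scan j = 7,8,… for F[0,2] ¬p4:
  j=7: fails
  j=8: fails
  j=9: holds
First hit at j=9, so smallest k = 9-7 = 2.

2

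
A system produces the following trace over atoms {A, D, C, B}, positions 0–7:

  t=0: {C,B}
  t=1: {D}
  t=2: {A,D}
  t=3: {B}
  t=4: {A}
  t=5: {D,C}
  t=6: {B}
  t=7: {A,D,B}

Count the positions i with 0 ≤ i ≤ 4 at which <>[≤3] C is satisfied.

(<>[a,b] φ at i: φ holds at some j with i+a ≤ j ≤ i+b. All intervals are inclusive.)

4

Evaluate at each i in [0,4]:
  i=0: ✓ (witness j=0)
  i=1: ✗ (none in [1,4])
  i=2: ✓ (witness j=5)
  i=3: ✓ (witness j=5)
  i=4: ✓ (witness j=5)
Positions where it holds: {0, 2, 3, 4} → 4.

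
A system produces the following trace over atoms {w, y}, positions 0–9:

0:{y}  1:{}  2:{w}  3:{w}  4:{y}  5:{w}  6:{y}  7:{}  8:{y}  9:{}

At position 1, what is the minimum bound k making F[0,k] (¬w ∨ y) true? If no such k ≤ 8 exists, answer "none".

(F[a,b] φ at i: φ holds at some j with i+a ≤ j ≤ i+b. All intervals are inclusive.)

0

Scan j = 1,2,… for (¬w ∨ y):
  j=1: holds
First hit at j=1, so smallest k = 1-1 = 0.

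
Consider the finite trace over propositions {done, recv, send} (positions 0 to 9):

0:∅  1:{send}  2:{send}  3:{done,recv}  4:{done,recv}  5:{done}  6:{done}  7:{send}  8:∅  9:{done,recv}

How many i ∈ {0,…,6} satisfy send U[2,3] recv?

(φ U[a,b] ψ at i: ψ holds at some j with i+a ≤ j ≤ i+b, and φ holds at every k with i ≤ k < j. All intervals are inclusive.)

Evaluate at each i in [0,6]:
  i=0: ✗ (lhs fails at k=0 before rhs at j=3)
  i=1: ✓ (rhs at j=3; lhs holds on [1,2])
  i=2: ✗ (lhs fails at k=3 before rhs at j=4)
  i=3: ✗ (no rhs in [5,6])
  i=4: ✗ (no rhs in [6,7])
  i=5: ✗ (no rhs in [7,8])
  i=6: ✗ (lhs fails at k=6 before rhs at j=9)
Positions where it holds: {1} → 1.

1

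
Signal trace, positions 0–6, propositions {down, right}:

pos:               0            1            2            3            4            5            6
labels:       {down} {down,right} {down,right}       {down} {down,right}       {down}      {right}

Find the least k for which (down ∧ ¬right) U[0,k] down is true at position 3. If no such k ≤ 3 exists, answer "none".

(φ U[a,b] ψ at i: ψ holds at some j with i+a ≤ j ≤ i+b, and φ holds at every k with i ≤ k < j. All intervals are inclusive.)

Need earliest j ≥ 3 with down, and (down ∧ ¬right) at every k in [3,j-1].
  j=3: rhs holds (empty prefix). k = 0.

0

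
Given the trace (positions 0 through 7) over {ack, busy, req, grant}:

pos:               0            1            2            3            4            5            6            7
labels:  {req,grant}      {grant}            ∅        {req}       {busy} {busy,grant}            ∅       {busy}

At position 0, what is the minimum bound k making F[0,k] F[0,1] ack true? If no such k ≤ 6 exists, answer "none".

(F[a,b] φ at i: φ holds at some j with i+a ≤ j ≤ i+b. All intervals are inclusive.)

Scan j = 0,1,… for F[0,1] ack:
  j=0: fails
  j=1: fails
  j=2: fails
  j=3: fails
  j=4: fails
  j=5: fails
  j=6: fails
No j in [0,6] satisfies it → none.

none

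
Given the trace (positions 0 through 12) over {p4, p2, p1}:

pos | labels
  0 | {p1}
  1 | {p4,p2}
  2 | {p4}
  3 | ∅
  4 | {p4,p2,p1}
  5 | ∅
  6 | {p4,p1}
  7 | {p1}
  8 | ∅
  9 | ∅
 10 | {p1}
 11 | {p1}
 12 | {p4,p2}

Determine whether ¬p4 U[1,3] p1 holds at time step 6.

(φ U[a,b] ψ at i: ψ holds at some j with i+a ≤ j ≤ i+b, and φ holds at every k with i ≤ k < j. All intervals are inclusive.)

Need some j in [7,9] with p1, and ¬p4 at every k in [6,j-1].
  j=7: p1 holds, but ¬p4 fails at k=6 → not this j.
  j=8: p1 false.
  j=9: p1 false.
No j in the window works → until fails.

Does not hold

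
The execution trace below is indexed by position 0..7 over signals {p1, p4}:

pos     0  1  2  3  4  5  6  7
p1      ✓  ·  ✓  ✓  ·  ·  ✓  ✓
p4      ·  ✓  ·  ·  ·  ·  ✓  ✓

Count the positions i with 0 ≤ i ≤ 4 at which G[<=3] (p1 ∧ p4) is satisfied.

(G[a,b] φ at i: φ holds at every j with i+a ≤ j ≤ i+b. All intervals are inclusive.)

0

Evaluate at each i in [0,4]:
  i=0: ✗ (fails at j=0)
  i=1: ✗ (fails at j=1)
  i=2: ✗ (fails at j=2)
  i=3: ✗ (fails at j=3)
  i=4: ✗ (fails at j=4)
Positions where it holds: {} → 0.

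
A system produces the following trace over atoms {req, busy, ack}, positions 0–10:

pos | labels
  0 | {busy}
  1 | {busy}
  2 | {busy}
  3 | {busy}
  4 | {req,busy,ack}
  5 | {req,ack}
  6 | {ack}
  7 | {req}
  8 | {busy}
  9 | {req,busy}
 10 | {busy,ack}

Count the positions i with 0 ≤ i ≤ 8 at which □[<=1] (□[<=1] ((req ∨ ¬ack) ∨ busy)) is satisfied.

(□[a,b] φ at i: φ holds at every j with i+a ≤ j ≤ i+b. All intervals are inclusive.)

Evaluate at each i in [0,8]:
  i=0: ✓ (all of [0,1])
  i=1: ✓ (all of [1,2])
  i=2: ✓ (all of [2,3])
  i=3: ✓ (all of [3,4])
  i=4: ✗ (fails at j=5)
  i=5: ✗ (fails at j=5)
  i=6: ✗ (fails at j=6)
  i=7: ✓ (all of [7,8])
  i=8: ✓ (all of [8,9])
Positions where it holds: {0, 1, 2, 3, 7, 8} → 6.

6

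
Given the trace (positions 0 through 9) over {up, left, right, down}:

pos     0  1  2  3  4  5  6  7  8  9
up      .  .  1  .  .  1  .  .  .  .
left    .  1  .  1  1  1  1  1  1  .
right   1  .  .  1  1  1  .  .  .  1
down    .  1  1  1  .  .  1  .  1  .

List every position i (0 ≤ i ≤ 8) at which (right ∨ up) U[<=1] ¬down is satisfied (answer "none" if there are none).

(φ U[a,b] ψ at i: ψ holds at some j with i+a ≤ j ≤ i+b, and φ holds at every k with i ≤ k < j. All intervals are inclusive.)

0, 3, 4, 5, 7

Evaluate at each i in [0,8]:
  i=0: ✓ (rhs at j=0)
  i=1: ✗ (no rhs in [1,2])
  i=2: ✗ (no rhs in [2,3])
  i=3: ✓ (rhs at j=4; lhs holds on [3,3])
  i=4: ✓ (rhs at j=4)
  i=5: ✓ (rhs at j=5)
  i=6: ✗ (lhs fails at k=6 before rhs at j=7)
  i=7: ✓ (rhs at j=7)
  i=8: ✗ (lhs fails at k=8 before rhs at j=9)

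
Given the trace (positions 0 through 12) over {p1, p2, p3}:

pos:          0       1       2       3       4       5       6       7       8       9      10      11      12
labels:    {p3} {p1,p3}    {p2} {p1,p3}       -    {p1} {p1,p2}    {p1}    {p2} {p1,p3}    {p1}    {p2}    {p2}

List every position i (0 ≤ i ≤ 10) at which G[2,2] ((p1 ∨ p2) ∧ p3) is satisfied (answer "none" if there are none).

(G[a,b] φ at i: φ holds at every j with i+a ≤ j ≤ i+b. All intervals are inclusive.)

1, 7

Evaluate at each i in [0,10]:
  i=0: ✗ (fails at j=2)
  i=1: ✓ (all of [3,3])
  i=2: ✗ (fails at j=4)
  i=3: ✗ (fails at j=5)
  i=4: ✗ (fails at j=6)
  i=5: ✗ (fails at j=7)
  i=6: ✗ (fails at j=8)
  i=7: ✓ (all of [9,9])
  i=8: ✗ (fails at j=10)
  i=9: ✗ (fails at j=11)
  i=10: ✗ (fails at j=12)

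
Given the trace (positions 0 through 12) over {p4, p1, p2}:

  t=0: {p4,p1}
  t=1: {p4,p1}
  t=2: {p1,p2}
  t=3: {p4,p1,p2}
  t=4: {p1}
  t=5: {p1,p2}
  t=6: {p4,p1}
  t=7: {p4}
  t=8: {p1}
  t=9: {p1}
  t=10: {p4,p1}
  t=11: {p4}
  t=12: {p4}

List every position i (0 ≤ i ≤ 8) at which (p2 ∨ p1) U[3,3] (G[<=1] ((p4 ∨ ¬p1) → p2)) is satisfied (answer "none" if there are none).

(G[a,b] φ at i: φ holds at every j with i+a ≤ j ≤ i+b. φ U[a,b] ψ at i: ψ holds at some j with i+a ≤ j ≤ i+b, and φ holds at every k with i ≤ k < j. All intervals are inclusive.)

0, 1

Evaluate at each i in [0,8]:
  i=0: ✓ (rhs at j=3; lhs holds on [0,2])
  i=1: ✓ (rhs at j=4; lhs holds on [1,3])
  i=2: ✗ (no rhs in [5,5])
  i=3: ✗ (no rhs in [6,6])
  i=4: ✗ (no rhs in [7,7])
  i=5: ✗ (lhs fails at k=7 before rhs at j=8)
  i=6: ✗ (no rhs in [9,9])
  i=7: ✗ (no rhs in [10,10])
  i=8: ✗ (no rhs in [11,11])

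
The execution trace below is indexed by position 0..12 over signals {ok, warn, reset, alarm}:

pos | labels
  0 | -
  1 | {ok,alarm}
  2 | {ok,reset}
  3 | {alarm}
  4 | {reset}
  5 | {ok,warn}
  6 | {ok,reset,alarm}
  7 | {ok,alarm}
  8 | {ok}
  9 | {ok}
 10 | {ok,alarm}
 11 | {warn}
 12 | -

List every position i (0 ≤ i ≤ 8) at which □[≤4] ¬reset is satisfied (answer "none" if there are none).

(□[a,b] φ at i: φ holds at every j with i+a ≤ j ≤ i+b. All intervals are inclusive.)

Evaluate at each i in [0,8]:
  i=0: ✗ (fails at j=2)
  i=1: ✗ (fails at j=2)
  i=2: ✗ (fails at j=2)
  i=3: ✗ (fails at j=4)
  i=4: ✗ (fails at j=4)
  i=5: ✗ (fails at j=6)
  i=6: ✗ (fails at j=6)
  i=7: ✓ (all of [7,11])
  i=8: ✓ (all of [8,12])

7, 8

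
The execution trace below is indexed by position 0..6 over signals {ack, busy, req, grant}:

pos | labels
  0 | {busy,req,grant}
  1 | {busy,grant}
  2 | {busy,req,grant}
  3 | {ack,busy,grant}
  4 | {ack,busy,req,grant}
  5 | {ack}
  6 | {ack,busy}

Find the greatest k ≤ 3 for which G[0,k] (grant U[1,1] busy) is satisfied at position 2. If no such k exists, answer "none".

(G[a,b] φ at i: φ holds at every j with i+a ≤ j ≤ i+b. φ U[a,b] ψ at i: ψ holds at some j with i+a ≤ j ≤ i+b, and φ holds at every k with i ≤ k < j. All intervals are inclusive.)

(grant U[1,1] busy) must hold from j=2 onward; find where it first fails.
  j=2: holds
  j=3: holds
  j=4: fails
Holds on [2,3], so largest k = 1.

1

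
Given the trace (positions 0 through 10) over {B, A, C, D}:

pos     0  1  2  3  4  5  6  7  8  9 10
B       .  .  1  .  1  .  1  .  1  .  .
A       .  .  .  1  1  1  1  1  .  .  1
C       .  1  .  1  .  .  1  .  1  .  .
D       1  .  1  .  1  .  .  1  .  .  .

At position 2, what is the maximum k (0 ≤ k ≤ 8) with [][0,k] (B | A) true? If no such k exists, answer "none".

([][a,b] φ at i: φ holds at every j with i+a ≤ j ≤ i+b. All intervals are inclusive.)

6

(B | A) must hold from j=2 onward; find where it first fails.
  j=2: holds
  j=3: holds
  j=4: holds
  j=5: holds
  j=6: holds
  j=7: holds
  j=8: holds
  j=9: fails
Holds on [2,8], so largest k = 6.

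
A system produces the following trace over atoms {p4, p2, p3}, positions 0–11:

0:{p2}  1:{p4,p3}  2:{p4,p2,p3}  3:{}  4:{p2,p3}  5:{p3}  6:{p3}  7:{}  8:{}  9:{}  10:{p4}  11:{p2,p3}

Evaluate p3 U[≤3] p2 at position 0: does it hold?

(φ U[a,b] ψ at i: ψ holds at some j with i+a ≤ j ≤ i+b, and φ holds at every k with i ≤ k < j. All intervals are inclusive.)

Need some j in [0,3] with p2, and p3 at every k in [0,j-1].
  j=0: p2 holds; no prefix to check → satisfied.

Holds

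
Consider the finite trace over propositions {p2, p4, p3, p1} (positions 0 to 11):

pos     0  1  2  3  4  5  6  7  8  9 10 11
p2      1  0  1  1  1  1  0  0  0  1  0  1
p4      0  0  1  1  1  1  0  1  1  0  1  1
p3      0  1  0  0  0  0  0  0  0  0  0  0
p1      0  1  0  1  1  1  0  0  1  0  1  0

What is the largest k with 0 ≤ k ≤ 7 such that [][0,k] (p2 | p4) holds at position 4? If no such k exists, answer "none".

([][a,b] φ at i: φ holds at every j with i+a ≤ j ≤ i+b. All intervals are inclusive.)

(p2 | p4) must hold from j=4 onward; find where it first fails.
  j=4: holds
  j=5: holds
  j=6: fails
Holds on [4,5], so largest k = 1.

1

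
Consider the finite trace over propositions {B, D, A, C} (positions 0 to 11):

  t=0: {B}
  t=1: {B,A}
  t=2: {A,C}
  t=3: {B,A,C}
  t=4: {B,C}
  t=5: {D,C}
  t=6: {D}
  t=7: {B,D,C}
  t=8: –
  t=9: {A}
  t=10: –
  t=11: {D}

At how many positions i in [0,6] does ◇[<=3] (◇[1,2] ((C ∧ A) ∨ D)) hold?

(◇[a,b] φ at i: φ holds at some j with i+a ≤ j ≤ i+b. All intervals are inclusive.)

Evaluate at each i in [0,6]:
  i=0: ✓ (witness j=0)
  i=1: ✓ (witness j=1)
  i=2: ✓ (witness j=2)
  i=3: ✓ (witness j=3)
  i=4: ✓ (witness j=4)
  i=5: ✓ (witness j=5)
  i=6: ✓ (witness j=6)
Positions where it holds: {0, 1, 2, 3, 4, 5, 6} → 7.

7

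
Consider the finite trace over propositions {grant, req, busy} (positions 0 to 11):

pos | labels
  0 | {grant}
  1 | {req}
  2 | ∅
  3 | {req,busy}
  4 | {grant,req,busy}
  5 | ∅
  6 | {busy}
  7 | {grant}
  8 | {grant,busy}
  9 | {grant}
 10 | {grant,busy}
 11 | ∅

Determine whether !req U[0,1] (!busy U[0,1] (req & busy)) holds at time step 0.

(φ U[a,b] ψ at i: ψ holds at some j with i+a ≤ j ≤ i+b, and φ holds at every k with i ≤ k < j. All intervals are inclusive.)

Need some j in [0,1] with (!busy U[0,1] (req & busy)), and !req at every k in [0,j-1].
  j=0: (!busy U[0,1] (req & busy)) — fails.
  j=1: (!busy U[0,1] (req & busy)) — fails.
No j in the window works → until fails.

False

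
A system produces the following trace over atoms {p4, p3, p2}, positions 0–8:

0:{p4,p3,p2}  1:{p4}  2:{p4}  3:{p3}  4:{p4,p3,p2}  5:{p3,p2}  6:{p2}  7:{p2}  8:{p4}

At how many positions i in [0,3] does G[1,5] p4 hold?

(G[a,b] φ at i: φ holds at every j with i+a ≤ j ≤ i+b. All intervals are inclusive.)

Evaluate at each i in [0,3]:
  i=0: ✗ (fails at j=3)
  i=1: ✗ (fails at j=3)
  i=2: ✗ (fails at j=3)
  i=3: ✗ (fails at j=5)
Positions where it holds: {} → 0.

0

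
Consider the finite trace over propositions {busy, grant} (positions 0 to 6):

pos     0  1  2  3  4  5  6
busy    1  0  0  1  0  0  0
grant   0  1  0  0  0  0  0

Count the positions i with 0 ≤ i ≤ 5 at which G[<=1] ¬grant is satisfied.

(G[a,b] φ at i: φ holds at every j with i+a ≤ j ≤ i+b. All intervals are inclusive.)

4

Evaluate at each i in [0,5]:
  i=0: ✗ (fails at j=1)
  i=1: ✗ (fails at j=1)
  i=2: ✓ (all of [2,3])
  i=3: ✓ (all of [3,4])
  i=4: ✓ (all of [4,5])
  i=5: ✓ (all of [5,6])
Positions where it holds: {2, 3, 4, 5} → 4.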